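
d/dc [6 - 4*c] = -4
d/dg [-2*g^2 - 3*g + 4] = -4*g - 3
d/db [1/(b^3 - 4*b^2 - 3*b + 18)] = (-3*b^2 + 8*b + 3)/(b^3 - 4*b^2 - 3*b + 18)^2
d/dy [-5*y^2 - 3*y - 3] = -10*y - 3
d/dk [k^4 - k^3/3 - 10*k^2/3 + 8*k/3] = 4*k^3 - k^2 - 20*k/3 + 8/3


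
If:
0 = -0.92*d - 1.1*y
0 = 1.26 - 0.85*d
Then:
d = 1.48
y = -1.24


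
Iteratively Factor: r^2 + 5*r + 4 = (r + 1)*(r + 4)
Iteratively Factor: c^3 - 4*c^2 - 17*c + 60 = (c - 3)*(c^2 - c - 20) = (c - 5)*(c - 3)*(c + 4)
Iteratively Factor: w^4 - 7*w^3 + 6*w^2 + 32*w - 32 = (w - 1)*(w^3 - 6*w^2 + 32) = (w - 4)*(w - 1)*(w^2 - 2*w - 8) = (w - 4)*(w - 1)*(w + 2)*(w - 4)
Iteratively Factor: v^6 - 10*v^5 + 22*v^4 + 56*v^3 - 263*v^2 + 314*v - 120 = (v - 1)*(v^5 - 9*v^4 + 13*v^3 + 69*v^2 - 194*v + 120) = (v - 5)*(v - 1)*(v^4 - 4*v^3 - 7*v^2 + 34*v - 24) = (v - 5)*(v - 1)^2*(v^3 - 3*v^2 - 10*v + 24) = (v - 5)*(v - 2)*(v - 1)^2*(v^2 - v - 12) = (v - 5)*(v - 2)*(v - 1)^2*(v + 3)*(v - 4)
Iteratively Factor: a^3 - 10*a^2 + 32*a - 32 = (a - 4)*(a^2 - 6*a + 8) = (a - 4)^2*(a - 2)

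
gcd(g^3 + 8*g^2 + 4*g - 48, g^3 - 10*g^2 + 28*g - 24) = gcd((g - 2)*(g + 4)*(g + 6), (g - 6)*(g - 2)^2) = g - 2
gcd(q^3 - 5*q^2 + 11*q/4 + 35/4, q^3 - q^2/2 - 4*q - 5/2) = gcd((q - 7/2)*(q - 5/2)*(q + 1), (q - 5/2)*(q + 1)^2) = q^2 - 3*q/2 - 5/2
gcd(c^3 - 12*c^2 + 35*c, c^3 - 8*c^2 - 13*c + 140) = c^2 - 12*c + 35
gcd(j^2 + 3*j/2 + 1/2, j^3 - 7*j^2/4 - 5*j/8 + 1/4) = j + 1/2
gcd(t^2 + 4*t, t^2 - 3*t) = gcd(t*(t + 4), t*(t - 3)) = t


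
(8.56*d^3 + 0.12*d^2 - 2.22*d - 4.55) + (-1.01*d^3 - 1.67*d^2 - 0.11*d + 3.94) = 7.55*d^3 - 1.55*d^2 - 2.33*d - 0.61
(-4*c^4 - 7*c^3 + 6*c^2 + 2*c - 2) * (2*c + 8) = -8*c^5 - 46*c^4 - 44*c^3 + 52*c^2 + 12*c - 16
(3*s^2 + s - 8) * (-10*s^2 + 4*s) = -30*s^4 + 2*s^3 + 84*s^2 - 32*s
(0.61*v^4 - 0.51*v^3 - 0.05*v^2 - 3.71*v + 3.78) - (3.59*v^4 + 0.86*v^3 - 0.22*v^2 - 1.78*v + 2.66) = -2.98*v^4 - 1.37*v^3 + 0.17*v^2 - 1.93*v + 1.12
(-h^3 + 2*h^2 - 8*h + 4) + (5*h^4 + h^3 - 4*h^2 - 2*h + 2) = 5*h^4 - 2*h^2 - 10*h + 6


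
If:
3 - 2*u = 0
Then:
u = 3/2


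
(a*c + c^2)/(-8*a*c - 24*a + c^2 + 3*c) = c*(-a - c)/(8*a*c + 24*a - c^2 - 3*c)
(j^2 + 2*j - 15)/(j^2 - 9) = (j + 5)/(j + 3)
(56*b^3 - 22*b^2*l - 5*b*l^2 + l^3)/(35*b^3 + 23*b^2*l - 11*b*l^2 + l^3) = (8*b^2 - 2*b*l - l^2)/(5*b^2 + 4*b*l - l^2)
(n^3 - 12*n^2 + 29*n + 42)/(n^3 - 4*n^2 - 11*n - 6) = (n - 7)/(n + 1)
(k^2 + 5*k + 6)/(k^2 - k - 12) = (k + 2)/(k - 4)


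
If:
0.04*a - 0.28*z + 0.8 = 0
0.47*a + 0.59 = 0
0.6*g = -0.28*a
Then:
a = -1.26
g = 0.59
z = 2.68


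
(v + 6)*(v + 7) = v^2 + 13*v + 42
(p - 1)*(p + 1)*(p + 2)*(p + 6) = p^4 + 8*p^3 + 11*p^2 - 8*p - 12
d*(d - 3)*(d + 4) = d^3 + d^2 - 12*d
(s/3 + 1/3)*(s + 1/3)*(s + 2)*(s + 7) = s^4/3 + 31*s^3/9 + 79*s^2/9 + 65*s/9 + 14/9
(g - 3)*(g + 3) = g^2 - 9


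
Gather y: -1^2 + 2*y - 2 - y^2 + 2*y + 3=-y^2 + 4*y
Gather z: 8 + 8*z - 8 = 8*z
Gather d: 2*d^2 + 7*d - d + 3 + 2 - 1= 2*d^2 + 6*d + 4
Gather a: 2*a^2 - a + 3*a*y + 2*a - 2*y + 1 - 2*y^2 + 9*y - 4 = 2*a^2 + a*(3*y + 1) - 2*y^2 + 7*y - 3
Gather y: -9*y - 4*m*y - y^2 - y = -y^2 + y*(-4*m - 10)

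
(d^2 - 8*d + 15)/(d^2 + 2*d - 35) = (d - 3)/(d + 7)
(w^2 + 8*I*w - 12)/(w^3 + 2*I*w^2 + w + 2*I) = (w + 6*I)/(w^2 + 1)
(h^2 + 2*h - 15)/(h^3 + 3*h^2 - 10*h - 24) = (h + 5)/(h^2 + 6*h + 8)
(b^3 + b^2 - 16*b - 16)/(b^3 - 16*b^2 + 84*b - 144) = (b^2 + 5*b + 4)/(b^2 - 12*b + 36)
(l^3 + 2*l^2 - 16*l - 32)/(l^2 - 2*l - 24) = (l^2 - 2*l - 8)/(l - 6)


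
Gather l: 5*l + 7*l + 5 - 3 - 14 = 12*l - 12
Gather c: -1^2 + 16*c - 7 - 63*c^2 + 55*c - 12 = -63*c^2 + 71*c - 20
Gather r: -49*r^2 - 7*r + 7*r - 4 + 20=16 - 49*r^2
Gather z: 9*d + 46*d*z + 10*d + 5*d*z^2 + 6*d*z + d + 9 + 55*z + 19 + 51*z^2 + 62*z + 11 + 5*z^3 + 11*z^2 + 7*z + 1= 20*d + 5*z^3 + z^2*(5*d + 62) + z*(52*d + 124) + 40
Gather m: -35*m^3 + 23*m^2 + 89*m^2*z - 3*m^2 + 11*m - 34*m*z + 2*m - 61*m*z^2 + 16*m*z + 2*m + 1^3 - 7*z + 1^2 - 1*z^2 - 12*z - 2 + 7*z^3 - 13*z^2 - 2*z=-35*m^3 + m^2*(89*z + 20) + m*(-61*z^2 - 18*z + 15) + 7*z^3 - 14*z^2 - 21*z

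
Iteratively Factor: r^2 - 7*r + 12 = (r - 3)*(r - 4)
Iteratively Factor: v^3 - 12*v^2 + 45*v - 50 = (v - 2)*(v^2 - 10*v + 25) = (v - 5)*(v - 2)*(v - 5)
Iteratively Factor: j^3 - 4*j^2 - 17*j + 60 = (j - 5)*(j^2 + j - 12) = (j - 5)*(j - 3)*(j + 4)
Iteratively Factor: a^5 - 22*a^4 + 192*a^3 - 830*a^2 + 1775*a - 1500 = (a - 3)*(a^4 - 19*a^3 + 135*a^2 - 425*a + 500) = (a - 4)*(a - 3)*(a^3 - 15*a^2 + 75*a - 125) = (a - 5)*(a - 4)*(a - 3)*(a^2 - 10*a + 25) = (a - 5)^2*(a - 4)*(a - 3)*(a - 5)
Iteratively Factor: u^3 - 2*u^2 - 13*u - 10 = (u - 5)*(u^2 + 3*u + 2) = (u - 5)*(u + 1)*(u + 2)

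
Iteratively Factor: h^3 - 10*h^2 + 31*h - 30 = (h - 3)*(h^2 - 7*h + 10) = (h - 5)*(h - 3)*(h - 2)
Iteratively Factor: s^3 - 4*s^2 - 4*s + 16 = (s - 4)*(s^2 - 4) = (s - 4)*(s + 2)*(s - 2)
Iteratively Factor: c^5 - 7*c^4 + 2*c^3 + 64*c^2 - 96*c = (c)*(c^4 - 7*c^3 + 2*c^2 + 64*c - 96) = c*(c - 4)*(c^3 - 3*c^2 - 10*c + 24) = c*(c - 4)*(c + 3)*(c^2 - 6*c + 8) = c*(c - 4)^2*(c + 3)*(c - 2)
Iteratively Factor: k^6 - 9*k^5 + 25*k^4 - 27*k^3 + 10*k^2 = (k)*(k^5 - 9*k^4 + 25*k^3 - 27*k^2 + 10*k) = k*(k - 5)*(k^4 - 4*k^3 + 5*k^2 - 2*k) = k*(k - 5)*(k - 1)*(k^3 - 3*k^2 + 2*k) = k*(k - 5)*(k - 1)^2*(k^2 - 2*k) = k*(k - 5)*(k - 2)*(k - 1)^2*(k)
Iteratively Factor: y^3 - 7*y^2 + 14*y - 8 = (y - 2)*(y^2 - 5*y + 4) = (y - 4)*(y - 2)*(y - 1)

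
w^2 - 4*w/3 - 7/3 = (w - 7/3)*(w + 1)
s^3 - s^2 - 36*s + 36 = (s - 6)*(s - 1)*(s + 6)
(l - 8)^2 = l^2 - 16*l + 64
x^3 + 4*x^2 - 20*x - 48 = (x - 4)*(x + 2)*(x + 6)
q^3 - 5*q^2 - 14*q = q*(q - 7)*(q + 2)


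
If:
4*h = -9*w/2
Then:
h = -9*w/8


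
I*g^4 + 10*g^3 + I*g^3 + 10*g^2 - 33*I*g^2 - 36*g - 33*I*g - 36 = (g - 4*I)*(g - 3*I)^2*(I*g + I)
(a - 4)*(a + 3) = a^2 - a - 12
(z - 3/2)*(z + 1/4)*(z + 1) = z^3 - z^2/4 - 13*z/8 - 3/8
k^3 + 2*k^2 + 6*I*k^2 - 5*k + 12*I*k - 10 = (k + 2)*(k + I)*(k + 5*I)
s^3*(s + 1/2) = s^4 + s^3/2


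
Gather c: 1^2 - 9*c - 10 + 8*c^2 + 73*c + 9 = 8*c^2 + 64*c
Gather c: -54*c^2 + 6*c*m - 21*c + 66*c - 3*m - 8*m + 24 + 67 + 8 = -54*c^2 + c*(6*m + 45) - 11*m + 99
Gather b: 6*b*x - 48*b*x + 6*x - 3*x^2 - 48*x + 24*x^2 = -42*b*x + 21*x^2 - 42*x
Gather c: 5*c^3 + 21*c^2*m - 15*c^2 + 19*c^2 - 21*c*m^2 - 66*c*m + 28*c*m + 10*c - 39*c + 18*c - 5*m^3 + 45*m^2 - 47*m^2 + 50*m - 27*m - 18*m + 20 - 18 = 5*c^3 + c^2*(21*m + 4) + c*(-21*m^2 - 38*m - 11) - 5*m^3 - 2*m^2 + 5*m + 2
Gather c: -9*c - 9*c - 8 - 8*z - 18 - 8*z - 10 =-18*c - 16*z - 36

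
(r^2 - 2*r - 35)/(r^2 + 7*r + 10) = (r - 7)/(r + 2)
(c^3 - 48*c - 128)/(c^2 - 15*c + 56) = (c^2 + 8*c + 16)/(c - 7)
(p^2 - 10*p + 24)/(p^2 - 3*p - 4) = (p - 6)/(p + 1)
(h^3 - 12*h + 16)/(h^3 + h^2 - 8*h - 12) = (h^3 - 12*h + 16)/(h^3 + h^2 - 8*h - 12)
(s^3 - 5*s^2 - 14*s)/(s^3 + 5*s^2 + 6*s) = (s - 7)/(s + 3)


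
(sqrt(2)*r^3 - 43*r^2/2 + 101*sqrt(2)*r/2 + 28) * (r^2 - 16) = sqrt(2)*r^5 - 43*r^4/2 + 69*sqrt(2)*r^3/2 + 372*r^2 - 808*sqrt(2)*r - 448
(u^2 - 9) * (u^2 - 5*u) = u^4 - 5*u^3 - 9*u^2 + 45*u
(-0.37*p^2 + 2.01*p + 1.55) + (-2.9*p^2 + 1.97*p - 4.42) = -3.27*p^2 + 3.98*p - 2.87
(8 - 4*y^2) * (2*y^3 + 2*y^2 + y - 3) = -8*y^5 - 8*y^4 + 12*y^3 + 28*y^2 + 8*y - 24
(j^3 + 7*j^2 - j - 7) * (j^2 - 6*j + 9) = j^5 + j^4 - 34*j^3 + 62*j^2 + 33*j - 63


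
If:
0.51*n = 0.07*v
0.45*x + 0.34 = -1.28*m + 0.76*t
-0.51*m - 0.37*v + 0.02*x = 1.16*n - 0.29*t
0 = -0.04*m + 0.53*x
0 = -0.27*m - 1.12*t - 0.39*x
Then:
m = -0.22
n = 0.03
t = 0.06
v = 0.25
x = -0.02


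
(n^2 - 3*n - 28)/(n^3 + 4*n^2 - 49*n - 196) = 1/(n + 7)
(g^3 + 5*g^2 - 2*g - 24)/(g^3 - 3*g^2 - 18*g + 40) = (g + 3)/(g - 5)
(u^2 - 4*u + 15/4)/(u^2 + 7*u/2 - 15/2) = (u - 5/2)/(u + 5)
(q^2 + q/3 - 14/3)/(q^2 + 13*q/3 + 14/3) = (q - 2)/(q + 2)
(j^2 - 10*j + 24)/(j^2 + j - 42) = (j - 4)/(j + 7)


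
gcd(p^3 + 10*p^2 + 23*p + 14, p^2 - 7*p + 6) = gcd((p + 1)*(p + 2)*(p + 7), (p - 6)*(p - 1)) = 1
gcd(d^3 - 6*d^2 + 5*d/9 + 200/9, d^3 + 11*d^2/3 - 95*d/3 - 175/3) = d^2 - 10*d/3 - 25/3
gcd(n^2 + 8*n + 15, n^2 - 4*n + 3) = 1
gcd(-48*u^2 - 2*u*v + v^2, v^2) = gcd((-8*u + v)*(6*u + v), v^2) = 1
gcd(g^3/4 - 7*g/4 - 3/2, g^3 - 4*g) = g + 2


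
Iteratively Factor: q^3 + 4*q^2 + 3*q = (q + 1)*(q^2 + 3*q) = (q + 1)*(q + 3)*(q)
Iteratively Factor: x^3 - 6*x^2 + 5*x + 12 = (x - 3)*(x^2 - 3*x - 4) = (x - 4)*(x - 3)*(x + 1)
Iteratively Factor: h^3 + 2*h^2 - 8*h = (h + 4)*(h^2 - 2*h) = (h - 2)*(h + 4)*(h)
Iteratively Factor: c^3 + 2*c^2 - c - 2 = (c - 1)*(c^2 + 3*c + 2) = (c - 1)*(c + 2)*(c + 1)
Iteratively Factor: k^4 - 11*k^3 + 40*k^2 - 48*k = (k - 4)*(k^3 - 7*k^2 + 12*k) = (k - 4)*(k - 3)*(k^2 - 4*k) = k*(k - 4)*(k - 3)*(k - 4)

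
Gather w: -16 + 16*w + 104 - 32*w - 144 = -16*w - 56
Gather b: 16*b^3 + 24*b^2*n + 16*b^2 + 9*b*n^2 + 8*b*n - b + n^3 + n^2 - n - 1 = 16*b^3 + b^2*(24*n + 16) + b*(9*n^2 + 8*n - 1) + n^3 + n^2 - n - 1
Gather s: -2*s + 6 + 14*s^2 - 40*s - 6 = 14*s^2 - 42*s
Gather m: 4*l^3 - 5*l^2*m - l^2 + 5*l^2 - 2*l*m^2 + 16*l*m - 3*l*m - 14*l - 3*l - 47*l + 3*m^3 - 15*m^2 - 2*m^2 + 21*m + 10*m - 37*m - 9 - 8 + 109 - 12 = 4*l^3 + 4*l^2 - 64*l + 3*m^3 + m^2*(-2*l - 17) + m*(-5*l^2 + 13*l - 6) + 80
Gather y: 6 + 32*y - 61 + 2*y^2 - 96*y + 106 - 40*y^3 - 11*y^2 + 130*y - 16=-40*y^3 - 9*y^2 + 66*y + 35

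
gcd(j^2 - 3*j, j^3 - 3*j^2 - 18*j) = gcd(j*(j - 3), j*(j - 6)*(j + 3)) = j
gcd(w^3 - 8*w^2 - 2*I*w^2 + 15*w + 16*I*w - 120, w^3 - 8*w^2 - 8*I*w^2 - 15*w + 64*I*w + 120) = w^2 + w*(-8 - 5*I) + 40*I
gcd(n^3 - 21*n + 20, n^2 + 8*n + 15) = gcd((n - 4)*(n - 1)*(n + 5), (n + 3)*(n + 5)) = n + 5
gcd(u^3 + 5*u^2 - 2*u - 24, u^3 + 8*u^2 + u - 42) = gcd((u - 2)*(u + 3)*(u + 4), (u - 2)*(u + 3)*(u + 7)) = u^2 + u - 6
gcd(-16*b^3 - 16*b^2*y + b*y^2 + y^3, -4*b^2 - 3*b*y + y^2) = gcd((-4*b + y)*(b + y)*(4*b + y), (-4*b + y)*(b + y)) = -4*b^2 - 3*b*y + y^2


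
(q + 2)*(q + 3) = q^2 + 5*q + 6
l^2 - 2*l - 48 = (l - 8)*(l + 6)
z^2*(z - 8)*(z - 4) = z^4 - 12*z^3 + 32*z^2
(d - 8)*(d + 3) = d^2 - 5*d - 24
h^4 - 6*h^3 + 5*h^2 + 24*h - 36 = (h - 3)^2*(h - 2)*(h + 2)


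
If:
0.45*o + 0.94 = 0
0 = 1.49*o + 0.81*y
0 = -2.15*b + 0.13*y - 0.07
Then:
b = 0.20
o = -2.09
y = 3.84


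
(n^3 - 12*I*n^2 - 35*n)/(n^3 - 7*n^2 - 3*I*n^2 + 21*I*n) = (n^2 - 12*I*n - 35)/(n^2 - 7*n - 3*I*n + 21*I)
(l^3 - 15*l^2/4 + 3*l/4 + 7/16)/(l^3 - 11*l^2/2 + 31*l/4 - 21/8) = (4*l + 1)/(2*(2*l - 3))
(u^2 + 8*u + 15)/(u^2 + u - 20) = (u + 3)/(u - 4)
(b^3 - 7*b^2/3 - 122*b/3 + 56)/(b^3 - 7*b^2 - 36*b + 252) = (b - 4/3)/(b - 6)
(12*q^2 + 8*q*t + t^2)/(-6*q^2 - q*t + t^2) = (-6*q - t)/(3*q - t)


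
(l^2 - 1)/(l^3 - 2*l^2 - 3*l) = (l - 1)/(l*(l - 3))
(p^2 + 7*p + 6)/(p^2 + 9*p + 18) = (p + 1)/(p + 3)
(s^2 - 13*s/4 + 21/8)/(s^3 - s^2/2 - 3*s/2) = (s - 7/4)/(s*(s + 1))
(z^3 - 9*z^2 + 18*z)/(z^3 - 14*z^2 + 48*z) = (z - 3)/(z - 8)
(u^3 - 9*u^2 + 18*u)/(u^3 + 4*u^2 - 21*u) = (u - 6)/(u + 7)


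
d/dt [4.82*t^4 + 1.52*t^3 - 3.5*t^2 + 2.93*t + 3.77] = 19.28*t^3 + 4.56*t^2 - 7.0*t + 2.93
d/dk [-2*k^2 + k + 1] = 1 - 4*k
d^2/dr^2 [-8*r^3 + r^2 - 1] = 2 - 48*r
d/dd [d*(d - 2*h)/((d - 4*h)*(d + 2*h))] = 16*h^2*(-d + h)/(d^4 - 4*d^3*h - 12*d^2*h^2 + 32*d*h^3 + 64*h^4)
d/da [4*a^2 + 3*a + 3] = 8*a + 3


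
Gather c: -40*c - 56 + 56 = -40*c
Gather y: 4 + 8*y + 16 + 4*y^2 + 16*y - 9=4*y^2 + 24*y + 11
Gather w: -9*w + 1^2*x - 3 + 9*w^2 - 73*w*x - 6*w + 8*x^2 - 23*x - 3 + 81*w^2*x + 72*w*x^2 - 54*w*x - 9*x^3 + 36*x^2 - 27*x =w^2*(81*x + 9) + w*(72*x^2 - 127*x - 15) - 9*x^3 + 44*x^2 - 49*x - 6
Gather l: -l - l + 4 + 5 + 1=10 - 2*l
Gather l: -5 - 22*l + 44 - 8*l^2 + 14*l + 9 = -8*l^2 - 8*l + 48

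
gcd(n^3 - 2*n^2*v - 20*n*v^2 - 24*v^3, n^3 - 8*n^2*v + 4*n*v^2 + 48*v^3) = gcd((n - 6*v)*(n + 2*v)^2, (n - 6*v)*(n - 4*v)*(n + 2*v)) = -n^2 + 4*n*v + 12*v^2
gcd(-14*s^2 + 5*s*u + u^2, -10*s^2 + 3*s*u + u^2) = 2*s - u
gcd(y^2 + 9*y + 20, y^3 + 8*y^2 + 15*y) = y + 5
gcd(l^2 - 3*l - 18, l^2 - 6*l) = l - 6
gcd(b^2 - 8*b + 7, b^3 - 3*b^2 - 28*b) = b - 7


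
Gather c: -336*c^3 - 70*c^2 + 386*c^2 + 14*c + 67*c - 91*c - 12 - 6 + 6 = -336*c^3 + 316*c^2 - 10*c - 12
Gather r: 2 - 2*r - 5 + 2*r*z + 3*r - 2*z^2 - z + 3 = r*(2*z + 1) - 2*z^2 - z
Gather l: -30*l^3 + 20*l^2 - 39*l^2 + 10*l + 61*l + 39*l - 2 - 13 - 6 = -30*l^3 - 19*l^2 + 110*l - 21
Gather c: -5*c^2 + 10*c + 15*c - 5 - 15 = -5*c^2 + 25*c - 20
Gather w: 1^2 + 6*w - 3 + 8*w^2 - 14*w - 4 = 8*w^2 - 8*w - 6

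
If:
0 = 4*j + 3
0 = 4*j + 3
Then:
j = -3/4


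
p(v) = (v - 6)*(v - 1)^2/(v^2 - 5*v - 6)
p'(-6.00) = 0.84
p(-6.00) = -9.80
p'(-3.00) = 0.00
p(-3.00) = -8.00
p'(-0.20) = -5.25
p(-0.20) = 1.80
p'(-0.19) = -5.10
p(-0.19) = 1.75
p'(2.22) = 0.61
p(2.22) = 0.46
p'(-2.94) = -0.06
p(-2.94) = -8.00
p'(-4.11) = 0.59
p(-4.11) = -8.40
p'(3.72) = 0.82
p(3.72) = 1.57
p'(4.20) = 0.85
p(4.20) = 1.97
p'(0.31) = -1.33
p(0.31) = 0.36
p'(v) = (5 - 2*v)*(v - 6)*(v - 1)^2/(v^2 - 5*v - 6)^2 + (v - 6)*(2*v - 2)/(v^2 - 5*v - 6) + (v - 1)^2/(v^2 - 5*v - 6)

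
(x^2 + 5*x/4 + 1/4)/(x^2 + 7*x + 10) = (4*x^2 + 5*x + 1)/(4*(x^2 + 7*x + 10))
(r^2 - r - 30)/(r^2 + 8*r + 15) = (r - 6)/(r + 3)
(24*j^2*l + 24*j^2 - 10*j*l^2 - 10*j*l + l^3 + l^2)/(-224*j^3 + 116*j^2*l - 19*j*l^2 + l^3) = (-6*j*l - 6*j + l^2 + l)/(56*j^2 - 15*j*l + l^2)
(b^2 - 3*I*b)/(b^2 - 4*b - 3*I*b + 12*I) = b/(b - 4)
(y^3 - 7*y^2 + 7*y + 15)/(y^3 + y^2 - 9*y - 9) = (y - 5)/(y + 3)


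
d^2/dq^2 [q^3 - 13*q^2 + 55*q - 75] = 6*q - 26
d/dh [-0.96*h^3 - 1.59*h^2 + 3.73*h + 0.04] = -2.88*h^2 - 3.18*h + 3.73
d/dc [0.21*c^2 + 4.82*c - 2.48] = 0.42*c + 4.82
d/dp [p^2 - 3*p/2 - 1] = 2*p - 3/2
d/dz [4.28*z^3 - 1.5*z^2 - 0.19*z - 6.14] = 12.84*z^2 - 3.0*z - 0.19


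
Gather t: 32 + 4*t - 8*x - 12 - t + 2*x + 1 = 3*t - 6*x + 21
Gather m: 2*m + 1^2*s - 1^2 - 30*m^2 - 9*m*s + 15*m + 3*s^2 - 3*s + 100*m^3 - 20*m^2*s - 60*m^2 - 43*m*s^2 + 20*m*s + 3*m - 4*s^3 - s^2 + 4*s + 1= 100*m^3 + m^2*(-20*s - 90) + m*(-43*s^2 + 11*s + 20) - 4*s^3 + 2*s^2 + 2*s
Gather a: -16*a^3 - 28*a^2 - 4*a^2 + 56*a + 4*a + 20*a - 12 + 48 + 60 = -16*a^3 - 32*a^2 + 80*a + 96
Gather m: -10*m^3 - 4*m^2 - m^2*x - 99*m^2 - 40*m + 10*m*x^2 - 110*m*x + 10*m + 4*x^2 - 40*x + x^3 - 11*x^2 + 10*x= -10*m^3 + m^2*(-x - 103) + m*(10*x^2 - 110*x - 30) + x^3 - 7*x^2 - 30*x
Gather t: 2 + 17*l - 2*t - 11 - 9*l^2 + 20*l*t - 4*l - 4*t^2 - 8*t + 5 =-9*l^2 + 13*l - 4*t^2 + t*(20*l - 10) - 4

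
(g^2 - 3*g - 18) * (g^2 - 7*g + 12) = g^4 - 10*g^3 + 15*g^2 + 90*g - 216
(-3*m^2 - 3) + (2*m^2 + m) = -m^2 + m - 3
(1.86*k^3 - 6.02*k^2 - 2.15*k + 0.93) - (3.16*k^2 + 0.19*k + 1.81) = 1.86*k^3 - 9.18*k^2 - 2.34*k - 0.88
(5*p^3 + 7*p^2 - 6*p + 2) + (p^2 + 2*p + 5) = 5*p^3 + 8*p^2 - 4*p + 7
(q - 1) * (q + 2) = q^2 + q - 2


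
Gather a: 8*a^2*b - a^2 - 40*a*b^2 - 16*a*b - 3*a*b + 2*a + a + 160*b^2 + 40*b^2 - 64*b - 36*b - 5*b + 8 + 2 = a^2*(8*b - 1) + a*(-40*b^2 - 19*b + 3) + 200*b^2 - 105*b + 10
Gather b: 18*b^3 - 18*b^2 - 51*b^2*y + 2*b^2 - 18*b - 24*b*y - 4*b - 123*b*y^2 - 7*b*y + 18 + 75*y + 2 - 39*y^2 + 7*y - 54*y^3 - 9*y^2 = 18*b^3 + b^2*(-51*y - 16) + b*(-123*y^2 - 31*y - 22) - 54*y^3 - 48*y^2 + 82*y + 20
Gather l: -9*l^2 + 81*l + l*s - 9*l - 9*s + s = -9*l^2 + l*(s + 72) - 8*s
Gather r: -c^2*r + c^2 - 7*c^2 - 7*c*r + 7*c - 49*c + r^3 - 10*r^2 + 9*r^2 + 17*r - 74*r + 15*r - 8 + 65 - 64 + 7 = -6*c^2 - 42*c + r^3 - r^2 + r*(-c^2 - 7*c - 42)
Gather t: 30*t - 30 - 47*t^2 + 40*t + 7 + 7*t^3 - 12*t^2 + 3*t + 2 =7*t^3 - 59*t^2 + 73*t - 21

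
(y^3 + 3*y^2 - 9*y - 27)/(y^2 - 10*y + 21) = (y^2 + 6*y + 9)/(y - 7)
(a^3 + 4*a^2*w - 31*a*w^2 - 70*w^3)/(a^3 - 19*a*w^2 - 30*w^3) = (a + 7*w)/(a + 3*w)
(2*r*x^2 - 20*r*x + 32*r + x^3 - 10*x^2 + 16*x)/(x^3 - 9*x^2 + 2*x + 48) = (2*r*x - 4*r + x^2 - 2*x)/(x^2 - x - 6)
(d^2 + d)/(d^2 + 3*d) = (d + 1)/(d + 3)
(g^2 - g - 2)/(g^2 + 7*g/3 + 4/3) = 3*(g - 2)/(3*g + 4)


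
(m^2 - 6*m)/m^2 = (m - 6)/m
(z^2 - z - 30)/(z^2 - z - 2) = (-z^2 + z + 30)/(-z^2 + z + 2)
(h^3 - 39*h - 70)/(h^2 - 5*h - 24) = (-h^3 + 39*h + 70)/(-h^2 + 5*h + 24)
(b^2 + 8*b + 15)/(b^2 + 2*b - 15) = (b + 3)/(b - 3)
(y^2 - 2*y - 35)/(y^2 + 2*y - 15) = (y - 7)/(y - 3)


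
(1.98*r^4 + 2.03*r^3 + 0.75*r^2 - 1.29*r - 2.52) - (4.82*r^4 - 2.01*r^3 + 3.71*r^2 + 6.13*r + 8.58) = -2.84*r^4 + 4.04*r^3 - 2.96*r^2 - 7.42*r - 11.1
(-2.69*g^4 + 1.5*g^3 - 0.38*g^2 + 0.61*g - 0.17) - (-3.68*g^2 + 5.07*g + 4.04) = -2.69*g^4 + 1.5*g^3 + 3.3*g^2 - 4.46*g - 4.21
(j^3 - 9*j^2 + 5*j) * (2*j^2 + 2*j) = 2*j^5 - 16*j^4 - 8*j^3 + 10*j^2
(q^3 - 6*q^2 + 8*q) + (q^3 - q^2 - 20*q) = 2*q^3 - 7*q^2 - 12*q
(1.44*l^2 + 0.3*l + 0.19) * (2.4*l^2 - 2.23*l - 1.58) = 3.456*l^4 - 2.4912*l^3 - 2.4882*l^2 - 0.8977*l - 0.3002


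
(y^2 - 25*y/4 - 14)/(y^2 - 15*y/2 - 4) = (4*y + 7)/(2*(2*y + 1))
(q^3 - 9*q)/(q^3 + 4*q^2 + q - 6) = q*(q - 3)/(q^2 + q - 2)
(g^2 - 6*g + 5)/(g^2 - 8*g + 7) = (g - 5)/(g - 7)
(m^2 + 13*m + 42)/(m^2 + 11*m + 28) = (m + 6)/(m + 4)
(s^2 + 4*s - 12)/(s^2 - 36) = (s - 2)/(s - 6)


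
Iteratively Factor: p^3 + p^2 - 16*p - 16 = (p - 4)*(p^2 + 5*p + 4) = (p - 4)*(p + 1)*(p + 4)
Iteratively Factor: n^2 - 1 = (n + 1)*(n - 1)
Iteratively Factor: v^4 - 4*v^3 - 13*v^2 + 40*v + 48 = (v + 3)*(v^3 - 7*v^2 + 8*v + 16) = (v + 1)*(v + 3)*(v^2 - 8*v + 16) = (v - 4)*(v + 1)*(v + 3)*(v - 4)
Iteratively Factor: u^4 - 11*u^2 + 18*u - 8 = (u - 1)*(u^3 + u^2 - 10*u + 8) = (u - 1)*(u + 4)*(u^2 - 3*u + 2) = (u - 1)^2*(u + 4)*(u - 2)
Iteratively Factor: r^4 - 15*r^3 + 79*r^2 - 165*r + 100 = (r - 1)*(r^3 - 14*r^2 + 65*r - 100) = (r - 5)*(r - 1)*(r^2 - 9*r + 20) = (r - 5)^2*(r - 1)*(r - 4)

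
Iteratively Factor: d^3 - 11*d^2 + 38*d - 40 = (d - 4)*(d^2 - 7*d + 10) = (d - 4)*(d - 2)*(d - 5)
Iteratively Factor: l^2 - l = (l - 1)*(l)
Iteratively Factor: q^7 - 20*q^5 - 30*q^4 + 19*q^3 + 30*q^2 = (q + 3)*(q^6 - 3*q^5 - 11*q^4 + 3*q^3 + 10*q^2) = (q + 2)*(q + 3)*(q^5 - 5*q^4 - q^3 + 5*q^2) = q*(q + 2)*(q + 3)*(q^4 - 5*q^3 - q^2 + 5*q) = q^2*(q + 2)*(q + 3)*(q^3 - 5*q^2 - q + 5) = q^2*(q - 1)*(q + 2)*(q + 3)*(q^2 - 4*q - 5) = q^2*(q - 5)*(q - 1)*(q + 2)*(q + 3)*(q + 1)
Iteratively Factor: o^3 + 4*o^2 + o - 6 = (o + 2)*(o^2 + 2*o - 3) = (o - 1)*(o + 2)*(o + 3)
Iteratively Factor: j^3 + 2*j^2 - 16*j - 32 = (j - 4)*(j^2 + 6*j + 8) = (j - 4)*(j + 4)*(j + 2)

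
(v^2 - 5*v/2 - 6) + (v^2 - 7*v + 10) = 2*v^2 - 19*v/2 + 4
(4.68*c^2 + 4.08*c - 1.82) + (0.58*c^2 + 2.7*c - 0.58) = 5.26*c^2 + 6.78*c - 2.4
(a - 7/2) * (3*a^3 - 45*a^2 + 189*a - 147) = 3*a^4 - 111*a^3/2 + 693*a^2/2 - 1617*a/2 + 1029/2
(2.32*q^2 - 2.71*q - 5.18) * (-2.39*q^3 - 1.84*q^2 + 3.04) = -5.5448*q^5 + 2.2081*q^4 + 17.3666*q^3 + 16.584*q^2 - 8.2384*q - 15.7472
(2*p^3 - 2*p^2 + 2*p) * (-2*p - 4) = -4*p^4 - 4*p^3 + 4*p^2 - 8*p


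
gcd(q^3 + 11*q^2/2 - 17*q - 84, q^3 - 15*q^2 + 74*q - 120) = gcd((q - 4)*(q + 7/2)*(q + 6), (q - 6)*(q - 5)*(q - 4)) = q - 4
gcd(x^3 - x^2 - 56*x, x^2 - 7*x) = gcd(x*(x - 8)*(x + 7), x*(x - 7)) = x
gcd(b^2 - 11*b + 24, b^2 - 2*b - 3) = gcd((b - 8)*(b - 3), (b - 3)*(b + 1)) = b - 3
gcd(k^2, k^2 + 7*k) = k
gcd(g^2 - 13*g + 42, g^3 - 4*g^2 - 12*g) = g - 6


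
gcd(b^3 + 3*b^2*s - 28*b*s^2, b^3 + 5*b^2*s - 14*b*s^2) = b^2 + 7*b*s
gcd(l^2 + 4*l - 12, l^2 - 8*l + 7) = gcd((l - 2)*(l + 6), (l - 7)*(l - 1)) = 1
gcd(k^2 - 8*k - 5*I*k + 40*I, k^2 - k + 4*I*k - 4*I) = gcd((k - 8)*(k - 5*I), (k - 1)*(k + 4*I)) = 1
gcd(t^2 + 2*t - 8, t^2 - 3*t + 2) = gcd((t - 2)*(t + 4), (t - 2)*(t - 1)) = t - 2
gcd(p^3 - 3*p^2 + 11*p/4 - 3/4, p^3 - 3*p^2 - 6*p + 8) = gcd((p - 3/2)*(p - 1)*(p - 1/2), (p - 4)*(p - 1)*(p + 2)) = p - 1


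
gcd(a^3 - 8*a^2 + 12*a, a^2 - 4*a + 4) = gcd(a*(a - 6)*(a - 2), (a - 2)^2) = a - 2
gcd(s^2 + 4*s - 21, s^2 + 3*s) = 1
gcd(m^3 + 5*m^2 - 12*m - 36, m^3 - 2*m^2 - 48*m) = m + 6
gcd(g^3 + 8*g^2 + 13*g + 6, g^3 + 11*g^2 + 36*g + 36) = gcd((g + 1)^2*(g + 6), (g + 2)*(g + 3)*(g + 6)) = g + 6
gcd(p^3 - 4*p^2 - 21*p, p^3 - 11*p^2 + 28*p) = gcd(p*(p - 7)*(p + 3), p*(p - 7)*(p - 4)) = p^2 - 7*p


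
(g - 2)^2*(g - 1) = g^3 - 5*g^2 + 8*g - 4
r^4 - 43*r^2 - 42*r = r*(r - 7)*(r + 1)*(r + 6)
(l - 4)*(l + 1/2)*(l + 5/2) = l^3 - l^2 - 43*l/4 - 5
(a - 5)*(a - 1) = a^2 - 6*a + 5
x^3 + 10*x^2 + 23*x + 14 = (x + 1)*(x + 2)*(x + 7)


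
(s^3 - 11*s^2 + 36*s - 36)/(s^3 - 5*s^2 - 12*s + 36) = (s - 3)/(s + 3)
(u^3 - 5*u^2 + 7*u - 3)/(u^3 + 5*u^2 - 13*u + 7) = (u - 3)/(u + 7)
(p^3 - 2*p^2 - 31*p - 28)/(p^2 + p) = p - 3 - 28/p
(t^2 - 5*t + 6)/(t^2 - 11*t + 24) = (t - 2)/(t - 8)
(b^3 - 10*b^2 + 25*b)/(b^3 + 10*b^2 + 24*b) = (b^2 - 10*b + 25)/(b^2 + 10*b + 24)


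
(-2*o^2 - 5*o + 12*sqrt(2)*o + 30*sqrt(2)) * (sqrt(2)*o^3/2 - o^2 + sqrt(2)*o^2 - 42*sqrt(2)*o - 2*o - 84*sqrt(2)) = -sqrt(2)*o^5 - 9*sqrt(2)*o^4/2 + 14*o^4 + 63*o^3 + 67*sqrt(2)*o^3 - 938*o^2 + 324*sqrt(2)*o^2 - 4536*o + 360*sqrt(2)*o - 5040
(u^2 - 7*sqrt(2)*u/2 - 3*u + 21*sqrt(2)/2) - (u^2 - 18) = -7*sqrt(2)*u/2 - 3*u + 21*sqrt(2)/2 + 18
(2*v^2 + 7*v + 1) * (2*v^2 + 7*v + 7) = 4*v^4 + 28*v^3 + 65*v^2 + 56*v + 7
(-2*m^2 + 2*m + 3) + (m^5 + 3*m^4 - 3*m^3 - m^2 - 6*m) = m^5 + 3*m^4 - 3*m^3 - 3*m^2 - 4*m + 3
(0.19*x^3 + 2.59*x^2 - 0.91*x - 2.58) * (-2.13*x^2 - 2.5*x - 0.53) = -0.4047*x^5 - 5.9917*x^4 - 4.6374*x^3 + 6.3977*x^2 + 6.9323*x + 1.3674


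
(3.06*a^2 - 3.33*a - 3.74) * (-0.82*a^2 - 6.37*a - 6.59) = -2.5092*a^4 - 16.7616*a^3 + 4.1135*a^2 + 45.7685*a + 24.6466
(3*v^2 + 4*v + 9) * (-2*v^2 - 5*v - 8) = -6*v^4 - 23*v^3 - 62*v^2 - 77*v - 72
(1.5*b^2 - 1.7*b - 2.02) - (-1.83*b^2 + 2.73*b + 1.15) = 3.33*b^2 - 4.43*b - 3.17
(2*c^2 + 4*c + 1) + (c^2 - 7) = 3*c^2 + 4*c - 6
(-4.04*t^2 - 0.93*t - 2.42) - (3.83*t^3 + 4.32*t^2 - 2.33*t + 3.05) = -3.83*t^3 - 8.36*t^2 + 1.4*t - 5.47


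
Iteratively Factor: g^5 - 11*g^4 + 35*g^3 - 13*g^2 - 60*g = (g - 4)*(g^4 - 7*g^3 + 7*g^2 + 15*g) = (g - 4)*(g - 3)*(g^3 - 4*g^2 - 5*g) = g*(g - 4)*(g - 3)*(g^2 - 4*g - 5) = g*(g - 5)*(g - 4)*(g - 3)*(g + 1)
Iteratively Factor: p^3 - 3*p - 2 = (p - 2)*(p^2 + 2*p + 1) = (p - 2)*(p + 1)*(p + 1)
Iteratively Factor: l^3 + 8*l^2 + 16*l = (l)*(l^2 + 8*l + 16) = l*(l + 4)*(l + 4)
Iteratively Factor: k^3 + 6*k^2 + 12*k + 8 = (k + 2)*(k^2 + 4*k + 4) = (k + 2)^2*(k + 2)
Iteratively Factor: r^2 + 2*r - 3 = (r - 1)*(r + 3)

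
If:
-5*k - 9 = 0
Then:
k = -9/5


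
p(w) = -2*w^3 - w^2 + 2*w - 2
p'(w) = -6*w^2 - 2*w + 2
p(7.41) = -855.83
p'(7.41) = -342.27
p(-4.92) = 202.14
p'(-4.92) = -133.40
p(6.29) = -526.70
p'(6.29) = -247.96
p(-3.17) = 45.32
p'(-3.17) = -51.95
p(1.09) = -3.60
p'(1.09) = -7.31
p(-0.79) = -3.22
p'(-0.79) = -0.16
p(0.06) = -1.88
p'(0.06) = 1.86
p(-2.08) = 7.51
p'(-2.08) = -19.80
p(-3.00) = 37.00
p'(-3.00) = -46.00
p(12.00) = -3578.00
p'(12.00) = -886.00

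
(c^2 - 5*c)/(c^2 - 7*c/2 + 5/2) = 2*c*(c - 5)/(2*c^2 - 7*c + 5)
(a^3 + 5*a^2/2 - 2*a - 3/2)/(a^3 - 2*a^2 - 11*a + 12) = (a + 1/2)/(a - 4)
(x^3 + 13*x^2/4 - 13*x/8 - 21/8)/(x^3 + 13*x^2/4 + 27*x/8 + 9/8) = (2*x^2 + 5*x - 7)/(2*x^2 + 5*x + 3)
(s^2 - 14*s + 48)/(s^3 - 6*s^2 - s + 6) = (s - 8)/(s^2 - 1)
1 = 1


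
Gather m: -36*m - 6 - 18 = -36*m - 24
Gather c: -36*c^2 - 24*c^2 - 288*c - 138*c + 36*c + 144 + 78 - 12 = -60*c^2 - 390*c + 210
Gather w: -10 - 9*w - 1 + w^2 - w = w^2 - 10*w - 11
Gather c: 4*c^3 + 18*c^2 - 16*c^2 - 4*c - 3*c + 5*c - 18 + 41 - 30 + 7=4*c^3 + 2*c^2 - 2*c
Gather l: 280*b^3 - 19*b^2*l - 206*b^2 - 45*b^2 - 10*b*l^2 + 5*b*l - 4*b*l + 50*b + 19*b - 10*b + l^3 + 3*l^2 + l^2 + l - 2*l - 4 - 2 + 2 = 280*b^3 - 251*b^2 + 59*b + l^3 + l^2*(4 - 10*b) + l*(-19*b^2 + b - 1) - 4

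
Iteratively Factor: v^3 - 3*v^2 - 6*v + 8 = (v - 4)*(v^2 + v - 2) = (v - 4)*(v - 1)*(v + 2)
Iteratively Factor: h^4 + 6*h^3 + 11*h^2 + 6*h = (h)*(h^3 + 6*h^2 + 11*h + 6) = h*(h + 2)*(h^2 + 4*h + 3) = h*(h + 2)*(h + 3)*(h + 1)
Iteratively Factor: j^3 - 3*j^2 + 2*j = (j - 1)*(j^2 - 2*j) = (j - 2)*(j - 1)*(j)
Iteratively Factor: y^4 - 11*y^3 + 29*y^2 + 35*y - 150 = (y - 3)*(y^3 - 8*y^2 + 5*y + 50) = (y - 5)*(y - 3)*(y^2 - 3*y - 10) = (y - 5)*(y - 3)*(y + 2)*(y - 5)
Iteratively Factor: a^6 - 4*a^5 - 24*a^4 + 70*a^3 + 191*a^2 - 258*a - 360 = (a + 1)*(a^5 - 5*a^4 - 19*a^3 + 89*a^2 + 102*a - 360) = (a - 2)*(a + 1)*(a^4 - 3*a^3 - 25*a^2 + 39*a + 180) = (a - 2)*(a + 1)*(a + 3)*(a^3 - 6*a^2 - 7*a + 60) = (a - 4)*(a - 2)*(a + 1)*(a + 3)*(a^2 - 2*a - 15) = (a - 4)*(a - 2)*(a + 1)*(a + 3)^2*(a - 5)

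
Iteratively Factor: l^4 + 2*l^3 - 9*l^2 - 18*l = (l + 2)*(l^3 - 9*l) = l*(l + 2)*(l^2 - 9) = l*(l + 2)*(l + 3)*(l - 3)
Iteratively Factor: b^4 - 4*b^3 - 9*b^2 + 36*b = (b - 3)*(b^3 - b^2 - 12*b) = (b - 3)*(b + 3)*(b^2 - 4*b) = b*(b - 3)*(b + 3)*(b - 4)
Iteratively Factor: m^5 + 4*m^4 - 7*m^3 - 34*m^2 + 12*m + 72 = (m + 2)*(m^4 + 2*m^3 - 11*m^2 - 12*m + 36) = (m + 2)*(m + 3)*(m^3 - m^2 - 8*m + 12) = (m - 2)*(m + 2)*(m + 3)*(m^2 + m - 6) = (m - 2)*(m + 2)*(m + 3)^2*(m - 2)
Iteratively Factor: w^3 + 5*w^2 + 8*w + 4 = (w + 2)*(w^2 + 3*w + 2) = (w + 1)*(w + 2)*(w + 2)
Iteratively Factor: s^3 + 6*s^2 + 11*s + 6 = (s + 1)*(s^2 + 5*s + 6) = (s + 1)*(s + 2)*(s + 3)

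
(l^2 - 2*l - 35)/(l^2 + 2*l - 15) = (l - 7)/(l - 3)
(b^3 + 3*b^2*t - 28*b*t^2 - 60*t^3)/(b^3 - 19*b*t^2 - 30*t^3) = (b + 6*t)/(b + 3*t)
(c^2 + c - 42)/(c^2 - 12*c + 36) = (c + 7)/(c - 6)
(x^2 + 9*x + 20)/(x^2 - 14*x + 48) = (x^2 + 9*x + 20)/(x^2 - 14*x + 48)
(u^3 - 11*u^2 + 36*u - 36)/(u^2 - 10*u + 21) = (u^2 - 8*u + 12)/(u - 7)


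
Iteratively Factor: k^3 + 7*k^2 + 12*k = (k)*(k^2 + 7*k + 12) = k*(k + 4)*(k + 3)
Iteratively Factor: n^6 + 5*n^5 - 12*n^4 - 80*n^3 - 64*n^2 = (n + 4)*(n^5 + n^4 - 16*n^3 - 16*n^2) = (n - 4)*(n + 4)*(n^4 + 5*n^3 + 4*n^2) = (n - 4)*(n + 4)^2*(n^3 + n^2) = n*(n - 4)*(n + 4)^2*(n^2 + n) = n^2*(n - 4)*(n + 4)^2*(n + 1)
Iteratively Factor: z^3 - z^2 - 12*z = (z)*(z^2 - z - 12) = z*(z + 3)*(z - 4)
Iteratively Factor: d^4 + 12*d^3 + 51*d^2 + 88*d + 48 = (d + 3)*(d^3 + 9*d^2 + 24*d + 16) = (d + 3)*(d + 4)*(d^2 + 5*d + 4) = (d + 3)*(d + 4)^2*(d + 1)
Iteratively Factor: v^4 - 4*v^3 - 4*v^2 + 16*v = (v - 2)*(v^3 - 2*v^2 - 8*v) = (v - 4)*(v - 2)*(v^2 + 2*v) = v*(v - 4)*(v - 2)*(v + 2)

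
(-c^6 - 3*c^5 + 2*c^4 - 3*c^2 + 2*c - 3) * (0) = 0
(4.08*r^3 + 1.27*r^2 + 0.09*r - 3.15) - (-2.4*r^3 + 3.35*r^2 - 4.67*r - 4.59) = 6.48*r^3 - 2.08*r^2 + 4.76*r + 1.44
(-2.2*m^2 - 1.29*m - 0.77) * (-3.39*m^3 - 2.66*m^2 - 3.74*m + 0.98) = 7.458*m^5 + 10.2251*m^4 + 14.2697*m^3 + 4.7168*m^2 + 1.6156*m - 0.7546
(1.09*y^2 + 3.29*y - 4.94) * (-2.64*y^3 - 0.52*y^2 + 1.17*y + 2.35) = -2.8776*y^5 - 9.2524*y^4 + 12.6061*y^3 + 8.9796*y^2 + 1.9517*y - 11.609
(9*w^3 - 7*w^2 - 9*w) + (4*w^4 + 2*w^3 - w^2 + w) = 4*w^4 + 11*w^3 - 8*w^2 - 8*w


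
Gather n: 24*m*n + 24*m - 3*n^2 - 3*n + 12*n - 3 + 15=24*m - 3*n^2 + n*(24*m + 9) + 12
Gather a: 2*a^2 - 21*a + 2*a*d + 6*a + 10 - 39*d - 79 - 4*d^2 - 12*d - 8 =2*a^2 + a*(2*d - 15) - 4*d^2 - 51*d - 77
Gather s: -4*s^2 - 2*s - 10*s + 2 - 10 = -4*s^2 - 12*s - 8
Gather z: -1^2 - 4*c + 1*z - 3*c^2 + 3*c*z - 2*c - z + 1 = -3*c^2 + 3*c*z - 6*c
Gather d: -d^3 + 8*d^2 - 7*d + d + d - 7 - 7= -d^3 + 8*d^2 - 5*d - 14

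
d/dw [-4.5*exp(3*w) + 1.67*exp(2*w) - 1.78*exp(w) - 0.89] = (-13.5*exp(2*w) + 3.34*exp(w) - 1.78)*exp(w)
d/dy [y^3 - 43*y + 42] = 3*y^2 - 43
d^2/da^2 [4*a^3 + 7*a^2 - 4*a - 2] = 24*a + 14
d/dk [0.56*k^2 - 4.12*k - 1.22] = 1.12*k - 4.12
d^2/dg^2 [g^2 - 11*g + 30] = 2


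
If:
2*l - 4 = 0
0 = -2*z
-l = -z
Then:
No Solution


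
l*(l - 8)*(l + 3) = l^3 - 5*l^2 - 24*l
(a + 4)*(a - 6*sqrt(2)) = a^2 - 6*sqrt(2)*a + 4*a - 24*sqrt(2)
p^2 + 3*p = p*(p + 3)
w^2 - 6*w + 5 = (w - 5)*(w - 1)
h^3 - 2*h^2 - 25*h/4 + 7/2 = (h - 7/2)*(h - 1/2)*(h + 2)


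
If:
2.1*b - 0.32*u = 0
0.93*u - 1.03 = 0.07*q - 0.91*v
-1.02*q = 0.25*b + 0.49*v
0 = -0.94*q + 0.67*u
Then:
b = -0.29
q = -1.36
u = -1.90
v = 2.97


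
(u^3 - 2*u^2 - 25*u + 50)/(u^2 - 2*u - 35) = (u^2 - 7*u + 10)/(u - 7)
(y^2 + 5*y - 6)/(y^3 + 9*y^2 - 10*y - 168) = (y - 1)/(y^2 + 3*y - 28)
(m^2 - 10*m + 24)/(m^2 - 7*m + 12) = (m - 6)/(m - 3)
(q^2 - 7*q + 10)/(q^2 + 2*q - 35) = (q - 2)/(q + 7)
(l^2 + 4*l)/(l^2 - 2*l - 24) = l/(l - 6)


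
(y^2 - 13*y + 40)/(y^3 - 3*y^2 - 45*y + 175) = (y - 8)/(y^2 + 2*y - 35)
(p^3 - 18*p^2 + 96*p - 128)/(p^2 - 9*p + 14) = (p^2 - 16*p + 64)/(p - 7)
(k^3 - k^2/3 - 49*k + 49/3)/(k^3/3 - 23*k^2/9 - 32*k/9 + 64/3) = 3*(3*k^3 - k^2 - 147*k + 49)/(3*k^3 - 23*k^2 - 32*k + 192)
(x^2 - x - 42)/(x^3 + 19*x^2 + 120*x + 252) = (x - 7)/(x^2 + 13*x + 42)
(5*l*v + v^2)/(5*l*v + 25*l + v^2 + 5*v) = v/(v + 5)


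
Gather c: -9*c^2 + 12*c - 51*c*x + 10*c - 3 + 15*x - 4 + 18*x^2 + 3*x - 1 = -9*c^2 + c*(22 - 51*x) + 18*x^2 + 18*x - 8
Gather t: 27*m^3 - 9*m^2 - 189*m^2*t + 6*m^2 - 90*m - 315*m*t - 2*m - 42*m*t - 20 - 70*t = 27*m^3 - 3*m^2 - 92*m + t*(-189*m^2 - 357*m - 70) - 20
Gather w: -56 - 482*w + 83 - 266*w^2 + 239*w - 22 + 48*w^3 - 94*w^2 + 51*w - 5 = 48*w^3 - 360*w^2 - 192*w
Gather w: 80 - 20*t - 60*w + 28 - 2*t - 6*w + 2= -22*t - 66*w + 110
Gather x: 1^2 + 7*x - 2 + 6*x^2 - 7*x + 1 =6*x^2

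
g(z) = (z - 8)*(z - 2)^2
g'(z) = (z - 8)*(2*z - 4) + (z - 2)^2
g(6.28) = -31.51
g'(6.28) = 3.60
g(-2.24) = -184.09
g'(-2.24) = 104.81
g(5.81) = -31.79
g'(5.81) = -2.17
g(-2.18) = -177.87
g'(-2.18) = 102.58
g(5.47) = -30.46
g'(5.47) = -5.52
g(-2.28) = -188.31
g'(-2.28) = 106.32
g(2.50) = -1.38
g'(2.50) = -5.25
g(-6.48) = -1041.26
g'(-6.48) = 317.49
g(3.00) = -5.00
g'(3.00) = -9.00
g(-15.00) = -6647.00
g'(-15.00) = 1071.00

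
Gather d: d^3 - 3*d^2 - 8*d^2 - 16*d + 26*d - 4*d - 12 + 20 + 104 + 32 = d^3 - 11*d^2 + 6*d + 144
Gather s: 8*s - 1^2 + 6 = 8*s + 5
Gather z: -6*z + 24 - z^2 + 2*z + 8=-z^2 - 4*z + 32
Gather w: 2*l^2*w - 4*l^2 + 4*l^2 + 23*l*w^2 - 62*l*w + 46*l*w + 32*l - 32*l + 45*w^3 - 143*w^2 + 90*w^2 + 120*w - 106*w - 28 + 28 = 45*w^3 + w^2*(23*l - 53) + w*(2*l^2 - 16*l + 14)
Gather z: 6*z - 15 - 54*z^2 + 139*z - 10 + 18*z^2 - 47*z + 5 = -36*z^2 + 98*z - 20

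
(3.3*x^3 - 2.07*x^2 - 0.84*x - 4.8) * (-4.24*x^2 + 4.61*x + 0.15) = -13.992*x^5 + 23.9898*x^4 - 5.4861*x^3 + 16.1691*x^2 - 22.254*x - 0.72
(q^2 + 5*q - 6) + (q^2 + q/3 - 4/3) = 2*q^2 + 16*q/3 - 22/3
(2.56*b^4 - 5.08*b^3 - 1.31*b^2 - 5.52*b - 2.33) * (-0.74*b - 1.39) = -1.8944*b^5 + 0.2008*b^4 + 8.0306*b^3 + 5.9057*b^2 + 9.397*b + 3.2387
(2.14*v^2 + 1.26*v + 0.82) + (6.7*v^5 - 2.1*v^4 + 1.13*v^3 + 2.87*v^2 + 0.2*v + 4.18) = 6.7*v^5 - 2.1*v^4 + 1.13*v^3 + 5.01*v^2 + 1.46*v + 5.0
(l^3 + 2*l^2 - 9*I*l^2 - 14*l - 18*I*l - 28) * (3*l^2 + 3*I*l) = 3*l^5 + 6*l^4 - 24*I*l^4 - 15*l^3 - 48*I*l^3 - 30*l^2 - 42*I*l^2 - 84*I*l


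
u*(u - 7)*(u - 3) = u^3 - 10*u^2 + 21*u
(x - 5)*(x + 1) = x^2 - 4*x - 5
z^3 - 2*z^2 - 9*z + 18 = (z - 3)*(z - 2)*(z + 3)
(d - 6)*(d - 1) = d^2 - 7*d + 6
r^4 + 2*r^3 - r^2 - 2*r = r*(r - 1)*(r + 1)*(r + 2)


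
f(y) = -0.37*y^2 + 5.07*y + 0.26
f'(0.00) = 5.07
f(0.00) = 0.26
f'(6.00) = 0.63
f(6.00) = 17.36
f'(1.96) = 3.62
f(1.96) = 8.78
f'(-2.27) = 6.75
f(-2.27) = -13.16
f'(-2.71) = 7.08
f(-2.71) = -16.20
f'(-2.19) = 6.69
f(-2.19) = -12.62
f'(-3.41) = 7.59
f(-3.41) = -21.33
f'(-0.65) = 5.55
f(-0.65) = -3.19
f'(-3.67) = 7.79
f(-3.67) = -23.33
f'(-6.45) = 9.84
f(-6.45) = -47.83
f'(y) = 5.07 - 0.74*y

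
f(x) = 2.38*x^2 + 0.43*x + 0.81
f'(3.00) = 14.71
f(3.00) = 23.52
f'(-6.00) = -28.13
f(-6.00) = 83.91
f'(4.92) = 23.85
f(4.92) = 60.54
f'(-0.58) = -2.33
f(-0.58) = 1.36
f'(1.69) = 8.47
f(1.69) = 8.33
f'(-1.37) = -6.09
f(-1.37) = 4.69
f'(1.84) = 9.19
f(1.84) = 9.66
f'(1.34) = 6.81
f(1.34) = 5.66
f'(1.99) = 9.90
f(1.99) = 11.09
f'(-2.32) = -10.61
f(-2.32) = 12.62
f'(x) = 4.76*x + 0.43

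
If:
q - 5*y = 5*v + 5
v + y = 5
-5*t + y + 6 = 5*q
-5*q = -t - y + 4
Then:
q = 30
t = 5/3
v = -442/3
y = 457/3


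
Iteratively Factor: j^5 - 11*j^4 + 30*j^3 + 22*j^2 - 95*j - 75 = (j + 1)*(j^4 - 12*j^3 + 42*j^2 - 20*j - 75) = (j + 1)^2*(j^3 - 13*j^2 + 55*j - 75) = (j - 3)*(j + 1)^2*(j^2 - 10*j + 25) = (j - 5)*(j - 3)*(j + 1)^2*(j - 5)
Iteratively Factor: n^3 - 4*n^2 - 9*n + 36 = (n - 3)*(n^2 - n - 12) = (n - 3)*(n + 3)*(n - 4)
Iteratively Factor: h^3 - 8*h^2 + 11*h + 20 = (h + 1)*(h^2 - 9*h + 20) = (h - 5)*(h + 1)*(h - 4)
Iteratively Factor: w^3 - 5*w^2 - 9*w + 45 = (w - 3)*(w^2 - 2*w - 15) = (w - 3)*(w + 3)*(w - 5)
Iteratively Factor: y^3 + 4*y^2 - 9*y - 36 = (y - 3)*(y^2 + 7*y + 12) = (y - 3)*(y + 4)*(y + 3)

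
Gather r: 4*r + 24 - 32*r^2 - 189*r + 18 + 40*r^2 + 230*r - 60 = 8*r^2 + 45*r - 18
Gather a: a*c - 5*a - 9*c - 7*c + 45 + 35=a*(c - 5) - 16*c + 80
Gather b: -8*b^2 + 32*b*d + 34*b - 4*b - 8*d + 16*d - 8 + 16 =-8*b^2 + b*(32*d + 30) + 8*d + 8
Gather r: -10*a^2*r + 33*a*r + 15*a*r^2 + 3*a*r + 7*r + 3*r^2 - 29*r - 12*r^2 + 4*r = r^2*(15*a - 9) + r*(-10*a^2 + 36*a - 18)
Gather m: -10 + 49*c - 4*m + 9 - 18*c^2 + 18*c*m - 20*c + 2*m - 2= -18*c^2 + 29*c + m*(18*c - 2) - 3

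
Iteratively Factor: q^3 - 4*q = (q)*(q^2 - 4) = q*(q + 2)*(q - 2)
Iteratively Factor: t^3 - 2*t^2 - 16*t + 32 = (t - 2)*(t^2 - 16) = (t - 4)*(t - 2)*(t + 4)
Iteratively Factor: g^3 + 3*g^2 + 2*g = (g)*(g^2 + 3*g + 2) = g*(g + 2)*(g + 1)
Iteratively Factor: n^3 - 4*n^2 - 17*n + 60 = (n - 3)*(n^2 - n - 20) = (n - 3)*(n + 4)*(n - 5)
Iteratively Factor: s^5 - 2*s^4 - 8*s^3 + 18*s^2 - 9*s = (s + 3)*(s^4 - 5*s^3 + 7*s^2 - 3*s) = (s - 1)*(s + 3)*(s^3 - 4*s^2 + 3*s) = (s - 3)*(s - 1)*(s + 3)*(s^2 - s) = s*(s - 3)*(s - 1)*(s + 3)*(s - 1)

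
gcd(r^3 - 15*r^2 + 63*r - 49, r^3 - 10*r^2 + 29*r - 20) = r - 1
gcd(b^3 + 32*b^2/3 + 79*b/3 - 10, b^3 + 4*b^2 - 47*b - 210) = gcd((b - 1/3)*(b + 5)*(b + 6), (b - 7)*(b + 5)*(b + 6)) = b^2 + 11*b + 30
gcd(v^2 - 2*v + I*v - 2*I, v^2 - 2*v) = v - 2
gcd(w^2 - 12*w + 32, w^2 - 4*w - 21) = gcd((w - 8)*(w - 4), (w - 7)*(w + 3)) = 1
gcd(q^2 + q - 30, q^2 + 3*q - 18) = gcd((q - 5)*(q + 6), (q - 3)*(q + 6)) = q + 6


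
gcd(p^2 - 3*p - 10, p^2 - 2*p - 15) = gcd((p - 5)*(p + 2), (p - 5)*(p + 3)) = p - 5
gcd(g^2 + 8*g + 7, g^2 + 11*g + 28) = g + 7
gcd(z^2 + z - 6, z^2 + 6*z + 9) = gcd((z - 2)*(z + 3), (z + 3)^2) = z + 3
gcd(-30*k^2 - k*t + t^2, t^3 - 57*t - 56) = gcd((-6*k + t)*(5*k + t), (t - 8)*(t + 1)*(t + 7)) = 1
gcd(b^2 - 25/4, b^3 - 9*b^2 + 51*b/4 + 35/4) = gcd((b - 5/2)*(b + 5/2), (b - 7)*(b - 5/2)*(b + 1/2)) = b - 5/2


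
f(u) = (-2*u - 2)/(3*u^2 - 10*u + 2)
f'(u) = (10 - 6*u)*(-2*u - 2)/(3*u^2 - 10*u + 2)^2 - 2/(3*u^2 - 10*u + 2)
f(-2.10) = 0.06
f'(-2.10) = -0.02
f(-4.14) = 0.07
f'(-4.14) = 0.00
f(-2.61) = 0.07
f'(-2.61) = -0.01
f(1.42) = 0.79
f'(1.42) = 0.14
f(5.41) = -0.36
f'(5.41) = 0.17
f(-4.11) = 0.07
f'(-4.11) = 0.00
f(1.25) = 0.77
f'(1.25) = 0.01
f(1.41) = 0.79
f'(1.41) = 0.13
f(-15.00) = 0.03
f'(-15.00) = 0.00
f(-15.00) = 0.03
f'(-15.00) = 0.00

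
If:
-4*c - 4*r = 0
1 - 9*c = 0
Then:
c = 1/9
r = -1/9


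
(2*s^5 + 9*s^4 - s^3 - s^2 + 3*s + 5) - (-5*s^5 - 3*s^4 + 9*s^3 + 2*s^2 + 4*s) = 7*s^5 + 12*s^4 - 10*s^3 - 3*s^2 - s + 5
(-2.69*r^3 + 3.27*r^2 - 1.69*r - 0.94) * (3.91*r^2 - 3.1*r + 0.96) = -10.5179*r^5 + 21.1247*r^4 - 19.3273*r^3 + 4.7028*r^2 + 1.2916*r - 0.9024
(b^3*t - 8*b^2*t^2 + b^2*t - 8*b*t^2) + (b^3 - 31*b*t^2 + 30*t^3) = b^3*t + b^3 - 8*b^2*t^2 + b^2*t - 39*b*t^2 + 30*t^3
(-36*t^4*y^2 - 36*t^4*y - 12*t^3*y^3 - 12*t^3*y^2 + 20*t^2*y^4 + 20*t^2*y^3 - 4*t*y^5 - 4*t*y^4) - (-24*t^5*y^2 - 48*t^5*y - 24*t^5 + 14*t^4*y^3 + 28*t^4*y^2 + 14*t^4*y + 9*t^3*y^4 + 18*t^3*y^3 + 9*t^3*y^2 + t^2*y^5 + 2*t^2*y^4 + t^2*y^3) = 24*t^5*y^2 + 48*t^5*y + 24*t^5 - 14*t^4*y^3 - 64*t^4*y^2 - 50*t^4*y - 9*t^3*y^4 - 30*t^3*y^3 - 21*t^3*y^2 - t^2*y^5 + 18*t^2*y^4 + 19*t^2*y^3 - 4*t*y^5 - 4*t*y^4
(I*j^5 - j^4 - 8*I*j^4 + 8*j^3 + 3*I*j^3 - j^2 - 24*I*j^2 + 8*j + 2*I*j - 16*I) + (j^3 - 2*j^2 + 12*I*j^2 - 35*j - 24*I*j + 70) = I*j^5 - j^4 - 8*I*j^4 + 9*j^3 + 3*I*j^3 - 3*j^2 - 12*I*j^2 - 27*j - 22*I*j + 70 - 16*I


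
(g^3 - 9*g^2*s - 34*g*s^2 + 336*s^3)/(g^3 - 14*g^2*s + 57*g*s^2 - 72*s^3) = (g^2 - g*s - 42*s^2)/(g^2 - 6*g*s + 9*s^2)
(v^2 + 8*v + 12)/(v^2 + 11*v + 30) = (v + 2)/(v + 5)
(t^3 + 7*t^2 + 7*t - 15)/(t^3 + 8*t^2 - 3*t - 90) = (t^2 + 2*t - 3)/(t^2 + 3*t - 18)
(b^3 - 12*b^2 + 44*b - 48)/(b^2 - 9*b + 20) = (b^2 - 8*b + 12)/(b - 5)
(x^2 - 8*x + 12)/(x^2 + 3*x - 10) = (x - 6)/(x + 5)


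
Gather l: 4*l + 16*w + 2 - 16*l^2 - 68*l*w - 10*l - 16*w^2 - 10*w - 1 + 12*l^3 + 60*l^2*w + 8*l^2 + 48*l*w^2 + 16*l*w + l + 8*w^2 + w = 12*l^3 + l^2*(60*w - 8) + l*(48*w^2 - 52*w - 5) - 8*w^2 + 7*w + 1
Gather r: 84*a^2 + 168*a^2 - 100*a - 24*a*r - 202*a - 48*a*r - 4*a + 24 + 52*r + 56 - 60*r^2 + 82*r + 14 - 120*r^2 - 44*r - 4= 252*a^2 - 306*a - 180*r^2 + r*(90 - 72*a) + 90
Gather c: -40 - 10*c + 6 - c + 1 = -11*c - 33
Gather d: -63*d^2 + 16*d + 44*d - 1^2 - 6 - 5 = -63*d^2 + 60*d - 12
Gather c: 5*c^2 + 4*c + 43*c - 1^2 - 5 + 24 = 5*c^2 + 47*c + 18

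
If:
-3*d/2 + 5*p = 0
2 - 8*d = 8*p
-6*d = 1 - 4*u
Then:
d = 5/26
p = 3/52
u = 7/13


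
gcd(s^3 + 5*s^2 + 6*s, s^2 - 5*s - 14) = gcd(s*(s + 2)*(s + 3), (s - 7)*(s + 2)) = s + 2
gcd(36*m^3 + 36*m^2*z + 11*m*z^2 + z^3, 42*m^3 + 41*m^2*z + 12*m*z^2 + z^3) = 6*m^2 + 5*m*z + z^2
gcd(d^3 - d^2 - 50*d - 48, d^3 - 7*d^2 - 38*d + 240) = d^2 - 2*d - 48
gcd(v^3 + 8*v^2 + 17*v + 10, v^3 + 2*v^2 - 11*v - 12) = v + 1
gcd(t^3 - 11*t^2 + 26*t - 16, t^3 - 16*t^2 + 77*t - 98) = t - 2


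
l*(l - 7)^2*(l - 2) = l^4 - 16*l^3 + 77*l^2 - 98*l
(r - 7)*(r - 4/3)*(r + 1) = r^3 - 22*r^2/3 + r + 28/3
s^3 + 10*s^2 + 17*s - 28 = (s - 1)*(s + 4)*(s + 7)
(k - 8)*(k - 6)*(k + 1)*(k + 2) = k^4 - 11*k^3 + 8*k^2 + 116*k + 96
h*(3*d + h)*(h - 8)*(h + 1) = 3*d*h^3 - 21*d*h^2 - 24*d*h + h^4 - 7*h^3 - 8*h^2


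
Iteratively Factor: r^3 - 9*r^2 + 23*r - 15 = (r - 1)*(r^2 - 8*r + 15) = (r - 5)*(r - 1)*(r - 3)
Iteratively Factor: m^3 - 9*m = (m)*(m^2 - 9) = m*(m + 3)*(m - 3)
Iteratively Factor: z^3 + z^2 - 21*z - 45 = (z - 5)*(z^2 + 6*z + 9) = (z - 5)*(z + 3)*(z + 3)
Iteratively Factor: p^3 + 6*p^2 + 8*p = (p + 4)*(p^2 + 2*p) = (p + 2)*(p + 4)*(p)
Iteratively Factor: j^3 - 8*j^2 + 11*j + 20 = (j + 1)*(j^2 - 9*j + 20) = (j - 4)*(j + 1)*(j - 5)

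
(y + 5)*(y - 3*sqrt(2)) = y^2 - 3*sqrt(2)*y + 5*y - 15*sqrt(2)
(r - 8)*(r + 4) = r^2 - 4*r - 32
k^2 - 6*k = k*(k - 6)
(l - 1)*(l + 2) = l^2 + l - 2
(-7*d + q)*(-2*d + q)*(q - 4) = 14*d^2*q - 56*d^2 - 9*d*q^2 + 36*d*q + q^3 - 4*q^2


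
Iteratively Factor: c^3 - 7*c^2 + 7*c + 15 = (c - 5)*(c^2 - 2*c - 3) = (c - 5)*(c - 3)*(c + 1)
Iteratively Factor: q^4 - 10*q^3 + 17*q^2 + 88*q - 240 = (q - 4)*(q^3 - 6*q^2 - 7*q + 60) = (q - 4)*(q + 3)*(q^2 - 9*q + 20) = (q - 4)^2*(q + 3)*(q - 5)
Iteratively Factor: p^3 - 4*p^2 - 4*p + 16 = (p - 4)*(p^2 - 4) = (p - 4)*(p + 2)*(p - 2)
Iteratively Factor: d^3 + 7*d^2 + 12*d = (d)*(d^2 + 7*d + 12) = d*(d + 4)*(d + 3)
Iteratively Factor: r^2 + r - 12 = (r - 3)*(r + 4)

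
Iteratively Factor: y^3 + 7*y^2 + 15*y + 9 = (y + 3)*(y^2 + 4*y + 3) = (y + 3)^2*(y + 1)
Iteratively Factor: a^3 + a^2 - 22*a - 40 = (a + 4)*(a^2 - 3*a - 10) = (a + 2)*(a + 4)*(a - 5)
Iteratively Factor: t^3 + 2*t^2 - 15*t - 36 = (t + 3)*(t^2 - t - 12) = (t - 4)*(t + 3)*(t + 3)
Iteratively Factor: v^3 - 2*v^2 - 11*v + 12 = (v - 4)*(v^2 + 2*v - 3) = (v - 4)*(v + 3)*(v - 1)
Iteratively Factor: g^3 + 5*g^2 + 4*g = (g)*(g^2 + 5*g + 4) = g*(g + 4)*(g + 1)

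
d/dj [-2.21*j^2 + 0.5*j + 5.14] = 0.5 - 4.42*j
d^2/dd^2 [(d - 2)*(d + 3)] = 2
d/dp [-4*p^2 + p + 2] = 1 - 8*p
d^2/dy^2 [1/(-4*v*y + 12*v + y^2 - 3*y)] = 2*(-4*v*y + 12*v + y^2 - 3*y - (4*v - 2*y + 3)^2)/(4*v*y - 12*v - y^2 + 3*y)^3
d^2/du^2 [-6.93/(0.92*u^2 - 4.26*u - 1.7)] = (-11.731104*u^2 + 54.320112*u + 6.93*(1.84*u - 4.26)*(3.68*u - 8.52) + 21.67704)/(-0.92*u^2 + 4.26*u + 1.7)^3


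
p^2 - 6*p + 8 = (p - 4)*(p - 2)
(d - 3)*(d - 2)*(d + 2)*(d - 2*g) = d^4 - 2*d^3*g - 3*d^3 + 6*d^2*g - 4*d^2 + 8*d*g + 12*d - 24*g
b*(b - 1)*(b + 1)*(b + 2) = b^4 + 2*b^3 - b^2 - 2*b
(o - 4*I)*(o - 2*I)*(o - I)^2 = o^4 - 8*I*o^3 - 21*o^2 + 22*I*o + 8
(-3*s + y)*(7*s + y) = -21*s^2 + 4*s*y + y^2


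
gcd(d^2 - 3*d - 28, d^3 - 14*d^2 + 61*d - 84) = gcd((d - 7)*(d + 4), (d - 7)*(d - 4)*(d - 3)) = d - 7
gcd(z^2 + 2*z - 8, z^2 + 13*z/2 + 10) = z + 4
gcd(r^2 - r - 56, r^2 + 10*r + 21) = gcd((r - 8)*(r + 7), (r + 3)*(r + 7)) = r + 7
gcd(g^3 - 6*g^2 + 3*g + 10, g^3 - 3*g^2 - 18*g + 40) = g^2 - 7*g + 10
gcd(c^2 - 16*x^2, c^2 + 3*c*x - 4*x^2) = c + 4*x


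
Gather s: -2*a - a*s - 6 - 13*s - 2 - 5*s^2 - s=-2*a - 5*s^2 + s*(-a - 14) - 8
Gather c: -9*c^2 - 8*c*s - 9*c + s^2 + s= -9*c^2 + c*(-8*s - 9) + s^2 + s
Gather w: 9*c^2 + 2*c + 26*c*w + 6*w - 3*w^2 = 9*c^2 + 2*c - 3*w^2 + w*(26*c + 6)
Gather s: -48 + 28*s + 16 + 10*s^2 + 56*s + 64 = 10*s^2 + 84*s + 32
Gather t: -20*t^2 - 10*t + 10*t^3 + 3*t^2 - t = 10*t^3 - 17*t^2 - 11*t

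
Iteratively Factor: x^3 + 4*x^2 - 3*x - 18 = (x + 3)*(x^2 + x - 6) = (x - 2)*(x + 3)*(x + 3)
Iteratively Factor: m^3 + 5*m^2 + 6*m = (m + 3)*(m^2 + 2*m) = (m + 2)*(m + 3)*(m)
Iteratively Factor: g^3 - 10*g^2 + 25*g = (g - 5)*(g^2 - 5*g) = (g - 5)^2*(g)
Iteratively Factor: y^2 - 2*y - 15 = (y - 5)*(y + 3)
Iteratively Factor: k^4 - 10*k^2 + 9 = (k - 3)*(k^3 + 3*k^2 - k - 3) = (k - 3)*(k - 1)*(k^2 + 4*k + 3) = (k - 3)*(k - 1)*(k + 3)*(k + 1)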